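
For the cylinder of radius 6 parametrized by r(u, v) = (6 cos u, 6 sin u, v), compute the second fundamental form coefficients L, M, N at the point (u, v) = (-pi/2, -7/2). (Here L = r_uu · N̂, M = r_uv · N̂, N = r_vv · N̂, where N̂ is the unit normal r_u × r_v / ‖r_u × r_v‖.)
L = -6;  M = 0;  N = 0

Compute the unit normal N̂(u, v) = (cos(u), sin(u), 0), and the second partials r_uu, r_uv, r_vv. Take dot products:
  L(u, v) = r_uu · N̂ = -6,
  M(u, v) = r_uv · N̂ = 0,
  N(u, v) = r_vv · N̂ = 0.
Evaluating at (u, v) = (-pi/2, -7/2):
  L = -6, M = 0, N = 0.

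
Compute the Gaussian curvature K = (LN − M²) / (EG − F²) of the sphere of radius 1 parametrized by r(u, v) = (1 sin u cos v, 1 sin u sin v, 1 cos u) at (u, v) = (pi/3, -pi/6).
K = 1

Coefficients of the first fundamental form: E = 1, F = 0, G = sin(u)^2.
Coefficients of the second fundamental form: L = -sin(u)/Abs(sin(u)), M = 0, N = -sin(u)^3/Abs(sin(u)).
Assemble K = (LN − M²)/(EG − F²) = 1. At (u, v) = (pi/3, -pi/6): K = 1.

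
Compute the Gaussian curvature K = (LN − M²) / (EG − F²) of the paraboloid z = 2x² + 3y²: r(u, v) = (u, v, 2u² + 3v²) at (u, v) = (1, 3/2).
K = 6/2401

Coefficients of the first fundamental form: E = 16*u^2 + 1, F = 24*u*v, G = 36*v^2 + 1.
Coefficients of the second fundamental form: L = 4/sqrt(16*u^2 + 36*v^2 + 1), M = 0, N = 6/sqrt(16*u^2 + 36*v^2 + 1).
Assemble K = (LN − M²)/(EG − F²) = 24/(256*u^4 + 1152*u^2*v^2 + 32*u^2 + 1296*v^4 + 72*v^2 + 1). At (u, v) = (1, 3/2): K = 6/2401.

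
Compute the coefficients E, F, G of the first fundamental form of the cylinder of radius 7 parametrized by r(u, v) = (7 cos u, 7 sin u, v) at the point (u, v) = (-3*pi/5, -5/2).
E = 49;  F = 0;  G = 1

Partials: r_u = (-7*sin(u), 7*cos(u), 0), r_v = (0, 0, 1). As functions of (u, v):
  E = r_u · r_u = 49,
  F = r_u · r_v = 0,
  G = r_v · r_v = 1.
Evaluating at (u, v) = (-3*pi/5, -5/2): E = 49, F = 0, G = 1.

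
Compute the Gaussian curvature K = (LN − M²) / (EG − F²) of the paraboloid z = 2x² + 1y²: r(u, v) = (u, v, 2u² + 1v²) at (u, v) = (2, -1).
K = 8/4761

Coefficients of the first fundamental form: E = 16*u^2 + 1, F = 8*u*v, G = 4*v^2 + 1.
Coefficients of the second fundamental form: L = 4/sqrt(16*u^2 + 4*v^2 + 1), M = 0, N = 2/sqrt(16*u^2 + 4*v^2 + 1).
Assemble K = (LN − M²)/(EG − F²) = 8/(256*u^4 + 128*u^2*v^2 + 32*u^2 + 16*v^4 + 8*v^2 + 1). At (u, v) = (2, -1): K = 8/4761.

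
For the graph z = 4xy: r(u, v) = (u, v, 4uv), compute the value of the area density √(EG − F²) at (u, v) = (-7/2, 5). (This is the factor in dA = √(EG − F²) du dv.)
√(EG − F²)|_{(-7/2, 5)} = sqrt(597)

E = 16*v^2 + 1, F = 16*u*v, G = 16*u^2 + 1, so EG − F² = 16*u^2 + 16*v^2 + 1. Taking the positive square root: √(EG − F²) = sqrt(16*u^2 + 16*v^2 + 1). At (u, v) = (-7/2, 5): sqrt(597).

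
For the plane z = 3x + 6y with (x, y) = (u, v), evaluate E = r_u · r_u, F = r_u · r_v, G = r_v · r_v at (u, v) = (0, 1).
E = 10;  F = 18;  G = 37

Partials: r_u = (1, 0, 3), r_v = (0, 1, 6). As functions of (u, v):
  E = r_u · r_u = 10,
  F = r_u · r_v = 18,
  G = r_v · r_v = 37.
Evaluating at (u, v) = (0, 1): E = 10, F = 18, G = 37.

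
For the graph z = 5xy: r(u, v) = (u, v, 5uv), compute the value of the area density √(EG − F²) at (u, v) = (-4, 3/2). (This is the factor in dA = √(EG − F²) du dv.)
√(EG − F²)|_{(-4, 3/2)} = sqrt(1829)/2

E = 25*v^2 + 1, F = 25*u*v, G = 25*u^2 + 1, so EG − F² = 25*u^2 + 25*v^2 + 1. Taking the positive square root: √(EG − F²) = sqrt(25*u^2 + 25*v^2 + 1). At (u, v) = (-4, 3/2): sqrt(1829)/2.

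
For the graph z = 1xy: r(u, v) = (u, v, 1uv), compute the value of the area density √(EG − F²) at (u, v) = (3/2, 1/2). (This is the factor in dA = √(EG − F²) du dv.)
√(EG − F²)|_{(3/2, 1/2)} = sqrt(14)/2

E = v^2 + 1, F = u*v, G = u^2 + 1, so EG − F² = u^2 + v^2 + 1. Taking the positive square root: √(EG − F²) = sqrt(u^2 + v^2 + 1). At (u, v) = (3/2, 1/2): sqrt(14)/2.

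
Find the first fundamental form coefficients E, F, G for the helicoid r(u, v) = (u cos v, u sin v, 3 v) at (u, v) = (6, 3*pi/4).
E = 1;  F = 0;  G = 45

Partials: r_u = (cos(v), sin(v), 0), r_v = (-u*sin(v), u*cos(v), 3). As functions of (u, v):
  E = r_u · r_u = 1,
  F = r_u · r_v = 0,
  G = r_v · r_v = u^2 + 9.
Evaluating at (u, v) = (6, 3*pi/4): E = 1, F = 0, G = 45.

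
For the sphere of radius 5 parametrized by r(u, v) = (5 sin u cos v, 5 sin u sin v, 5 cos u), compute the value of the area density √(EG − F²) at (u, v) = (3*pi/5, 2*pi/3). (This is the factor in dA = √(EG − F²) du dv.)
√(EG − F²)|_{(3*pi/5, 2*pi/3)} = 25*sqrt(2*sqrt(5) + 10)/4

E = 25, F = 0, G = 25*sin(u)^2, so EG − F² = 625*sin(u)^2. Taking the positive square root: √(EG − F²) = 25*Abs(sin(u)). At (u, v) = (3*pi/5, 2*pi/3): 25*sqrt(2*sqrt(5) + 10)/4.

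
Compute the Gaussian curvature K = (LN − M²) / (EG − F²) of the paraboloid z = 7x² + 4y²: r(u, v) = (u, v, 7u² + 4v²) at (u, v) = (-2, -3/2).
K = 112/863041

Coefficients of the first fundamental form: E = 196*u^2 + 1, F = 112*u*v, G = 64*v^2 + 1.
Coefficients of the second fundamental form: L = 14/sqrt(196*u^2 + 64*v^2 + 1), M = 0, N = 8/sqrt(196*u^2 + 64*v^2 + 1).
Assemble K = (LN − M²)/(EG − F²) = 112/(38416*u^4 + 25088*u^2*v^2 + 392*u^2 + 4096*v^4 + 128*v^2 + 1). At (u, v) = (-2, -3/2): K = 112/863041.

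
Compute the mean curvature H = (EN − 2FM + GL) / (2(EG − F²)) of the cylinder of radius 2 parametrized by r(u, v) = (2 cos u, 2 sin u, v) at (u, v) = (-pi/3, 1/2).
H = -1/4

With E = 4, F = 0, G = 1, L = -2, M = 0, N = 0, assemble
  H = (EN − 2FM + GL) / (2(EG − F²)) = -1/4.
At (u, v) = (-pi/3, 1/2): H = -1/4.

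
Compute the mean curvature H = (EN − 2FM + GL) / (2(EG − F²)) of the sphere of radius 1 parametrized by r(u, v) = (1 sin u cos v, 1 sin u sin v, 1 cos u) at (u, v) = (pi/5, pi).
H = -1

With E = 1, F = 0, G = sin(u)^2, L = -sin(u)/Abs(sin(u)), M = 0, N = -sin(u)^3/Abs(sin(u)), assemble
  H = (EN − 2FM + GL) / (2(EG − F²)) = -sin(u)/Abs(sin(u)).
At (u, v) = (pi/5, pi): H = -1.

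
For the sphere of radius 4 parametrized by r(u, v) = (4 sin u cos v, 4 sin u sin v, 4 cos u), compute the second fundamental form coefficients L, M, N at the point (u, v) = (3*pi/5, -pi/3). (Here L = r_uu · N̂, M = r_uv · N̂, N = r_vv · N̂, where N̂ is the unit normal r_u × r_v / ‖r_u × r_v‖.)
L = -4;  M = 0;  N = -5/2 - sqrt(5)/2

Compute the unit normal N̂(u, v) = (sin(u)^2*cos(v)/Abs(sin(u)), sin(u)^2*sin(v)/Abs(sin(u)), sin(2*u)/(2*Abs(sin(u)))), and the second partials r_uu, r_uv, r_vv. Take dot products:
  L(u, v) = r_uu · N̂ = -4*sin(u)/Abs(sin(u)),
  M(u, v) = r_uv · N̂ = 0,
  N(u, v) = r_vv · N̂ = -4*sin(u)^3/Abs(sin(u)).
Evaluating at (u, v) = (3*pi/5, -pi/3):
  L = -4, M = 0, N = -5/2 - sqrt(5)/2.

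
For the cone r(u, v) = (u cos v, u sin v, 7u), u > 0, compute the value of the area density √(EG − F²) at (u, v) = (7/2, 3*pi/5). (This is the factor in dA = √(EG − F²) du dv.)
√(EG − F²)|_{(7/2, 3*pi/5)} = 35*sqrt(2)/2

E = 50, F = 0, G = u^2, so EG − F² = 50*u^2. Taking the positive square root: √(EG − F²) = 5*sqrt(2)*Abs(u). At (u, v) = (7/2, 3*pi/5): 35*sqrt(2)/2.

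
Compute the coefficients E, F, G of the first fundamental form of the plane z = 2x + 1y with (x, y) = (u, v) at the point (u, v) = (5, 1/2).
E = 5;  F = 2;  G = 2

Partials: r_u = (1, 0, 2), r_v = (0, 1, 1). As functions of (u, v):
  E = r_u · r_u = 5,
  F = r_u · r_v = 2,
  G = r_v · r_v = 2.
Evaluating at (u, v) = (5, 1/2): E = 5, F = 2, G = 2.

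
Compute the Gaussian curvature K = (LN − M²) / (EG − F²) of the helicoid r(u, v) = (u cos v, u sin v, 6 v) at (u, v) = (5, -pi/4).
K = -36/3721

Coefficients of the first fundamental form: E = 1, F = 0, G = u^2 + 36.
Coefficients of the second fundamental form: L = 0, M = -6/sqrt(u^2 + 36), N = 0.
Assemble K = (LN − M²)/(EG − F²) = -36/(u^2 + 36)^2. At (u, v) = (5, -pi/4): K = -36/3721.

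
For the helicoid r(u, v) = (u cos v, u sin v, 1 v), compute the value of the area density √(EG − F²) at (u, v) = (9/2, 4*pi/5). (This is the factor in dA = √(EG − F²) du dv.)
√(EG − F²)|_{(9/2, 4*pi/5)} = sqrt(85)/2

E = 1, F = 0, G = u^2 + 1, so EG − F² = u^2 + 1. Taking the positive square root: √(EG − F²) = sqrt(u^2 + 1). At (u, v) = (9/2, 4*pi/5): sqrt(85)/2.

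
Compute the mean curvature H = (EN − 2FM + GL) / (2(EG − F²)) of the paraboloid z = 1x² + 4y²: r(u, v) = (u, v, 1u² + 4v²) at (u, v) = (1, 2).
H = 277*sqrt(29)/22707

With E = 4*u^2 + 1, F = 16*u*v, G = 64*v^2 + 1, L = 2/sqrt(4*u^2 + 64*v^2 + 1), M = 0, N = 8/sqrt(4*u^2 + 64*v^2 + 1), assemble
  H = (EN − 2FM + GL) / (2(EG − F²)) = (16*u^2 + 64*v^2 + 5)/(4*u^2 + 64*v^2 + 1)^(3/2).
At (u, v) = (1, 2): H = 277*sqrt(29)/22707.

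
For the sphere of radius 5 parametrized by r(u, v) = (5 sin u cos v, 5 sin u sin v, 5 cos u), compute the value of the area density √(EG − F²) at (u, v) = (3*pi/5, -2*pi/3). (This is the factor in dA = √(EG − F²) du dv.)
√(EG − F²)|_{(3*pi/5, -2*pi/3)} = 25*sqrt(2*sqrt(5) + 10)/4

E = 25, F = 0, G = 25*sin(u)^2, so EG − F² = 625*sin(u)^2. Taking the positive square root: √(EG − F²) = 25*Abs(sin(u)). At (u, v) = (3*pi/5, -2*pi/3): 25*sqrt(2*sqrt(5) + 10)/4.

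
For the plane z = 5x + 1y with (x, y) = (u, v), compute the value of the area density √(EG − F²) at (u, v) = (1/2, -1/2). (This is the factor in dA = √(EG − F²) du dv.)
√(EG − F²)|_{(1/2, -1/2)} = 3*sqrt(3)

E = 26, F = 5, G = 2, so EG − F² = 27. Taking the positive square root: √(EG − F²) = 3*sqrt(3). At (u, v) = (1/2, -1/2): 3*sqrt(3).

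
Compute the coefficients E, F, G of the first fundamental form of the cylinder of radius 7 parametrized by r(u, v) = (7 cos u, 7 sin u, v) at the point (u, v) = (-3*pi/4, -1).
E = 49;  F = 0;  G = 1

Partials: r_u = (-7*sin(u), 7*cos(u), 0), r_v = (0, 0, 1). As functions of (u, v):
  E = r_u · r_u = 49,
  F = r_u · r_v = 0,
  G = r_v · r_v = 1.
Evaluating at (u, v) = (-3*pi/4, -1): E = 49, F = 0, G = 1.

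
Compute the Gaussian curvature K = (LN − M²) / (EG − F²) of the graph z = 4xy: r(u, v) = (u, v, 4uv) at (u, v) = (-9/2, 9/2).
K = -16/421201

Coefficients of the first fundamental form: E = 16*v^2 + 1, F = 16*u*v, G = 16*u^2 + 1.
Coefficients of the second fundamental form: L = 0, M = 4/sqrt(16*u^2 + 16*v^2 + 1), N = 0.
Assemble K = (LN − M²)/(EG − F²) = -16/(256*u^4 + 512*u^2*v^2 + 32*u^2 + 256*v^4 + 32*v^2 + 1). At (u, v) = (-9/2, 9/2): K = -16/421201.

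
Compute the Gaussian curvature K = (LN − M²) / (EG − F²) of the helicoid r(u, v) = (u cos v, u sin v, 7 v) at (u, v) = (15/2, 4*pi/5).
K = -784/177241

Coefficients of the first fundamental form: E = 1, F = 0, G = u^2 + 49.
Coefficients of the second fundamental form: L = 0, M = -7/sqrt(u^2 + 49), N = 0.
Assemble K = (LN − M²)/(EG − F²) = -49/(u^2 + 49)^2. At (u, v) = (15/2, 4*pi/5): K = -784/177241.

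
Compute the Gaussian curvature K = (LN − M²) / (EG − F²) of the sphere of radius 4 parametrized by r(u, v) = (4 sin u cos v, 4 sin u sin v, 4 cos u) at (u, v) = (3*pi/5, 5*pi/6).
K = 1/16

Coefficients of the first fundamental form: E = 16, F = 0, G = 16*sin(u)^2.
Coefficients of the second fundamental form: L = -4*sin(u)/Abs(sin(u)), M = 0, N = -4*sin(u)^3/Abs(sin(u)).
Assemble K = (LN − M²)/(EG − F²) = 1/16. At (u, v) = (3*pi/5, 5*pi/6): K = 1/16.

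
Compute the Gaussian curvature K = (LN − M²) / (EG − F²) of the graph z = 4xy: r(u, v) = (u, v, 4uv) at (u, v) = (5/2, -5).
K = -16/251001

Coefficients of the first fundamental form: E = 16*v^2 + 1, F = 16*u*v, G = 16*u^2 + 1.
Coefficients of the second fundamental form: L = 0, M = 4/sqrt(16*u^2 + 16*v^2 + 1), N = 0.
Assemble K = (LN − M²)/(EG − F²) = -16/(256*u^4 + 512*u^2*v^2 + 32*u^2 + 256*v^4 + 32*v^2 + 1). At (u, v) = (5/2, -5): K = -16/251001.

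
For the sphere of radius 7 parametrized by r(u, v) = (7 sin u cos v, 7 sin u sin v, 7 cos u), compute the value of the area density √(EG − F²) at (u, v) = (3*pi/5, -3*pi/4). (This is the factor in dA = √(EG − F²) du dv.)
√(EG − F²)|_{(3*pi/5, -3*pi/4)} = 49*sqrt(2*sqrt(5) + 10)/4

E = 49, F = 0, G = 49*sin(u)^2, so EG − F² = 2401*sin(u)^2. Taking the positive square root: √(EG − F²) = 49*Abs(sin(u)). At (u, v) = (3*pi/5, -3*pi/4): 49*sqrt(2*sqrt(5) + 10)/4.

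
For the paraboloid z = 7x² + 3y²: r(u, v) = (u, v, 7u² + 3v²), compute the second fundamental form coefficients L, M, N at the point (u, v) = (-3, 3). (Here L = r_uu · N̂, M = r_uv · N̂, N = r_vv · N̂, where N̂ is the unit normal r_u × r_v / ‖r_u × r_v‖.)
L = 14*sqrt(2089)/2089;  M = 0;  N = 6*sqrt(2089)/2089

Compute the unit normal N̂(u, v) = (-14*u/sqrt(196*u^2 + 36*v^2 + 1), -6*v/sqrt(196*u^2 + 36*v^2 + 1), 1/sqrt(196*u^2 + 36*v^2 + 1)), and the second partials r_uu, r_uv, r_vv. Take dot products:
  L(u, v) = r_uu · N̂ = 14/sqrt(196*u^2 + 36*v^2 + 1),
  M(u, v) = r_uv · N̂ = 0,
  N(u, v) = r_vv · N̂ = 6/sqrt(196*u^2 + 36*v^2 + 1).
Evaluating at (u, v) = (-3, 3):
  L = 14*sqrt(2089)/2089, M = 0, N = 6*sqrt(2089)/2089.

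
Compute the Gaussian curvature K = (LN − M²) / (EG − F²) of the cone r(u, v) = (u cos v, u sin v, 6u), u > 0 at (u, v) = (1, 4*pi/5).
K = 0

Coefficients of the first fundamental form: E = 37, F = 0, G = u^2.
Coefficients of the second fundamental form: L = 0, M = 0, N = 6*sqrt(37)*u^2/(37*Abs(u)).
Assemble K = (LN − M²)/(EG − F²) = 0. At (u, v) = (1, 4*pi/5): K = 0.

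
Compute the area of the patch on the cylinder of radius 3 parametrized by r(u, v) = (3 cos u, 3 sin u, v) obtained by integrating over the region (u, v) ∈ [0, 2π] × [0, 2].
Area = 12*pi

Area = ∫∫ √(EG − F²) du dv with √(EG − F²) = 3. Integrating over [0, 2π] × [0, 2] gives 12*pi.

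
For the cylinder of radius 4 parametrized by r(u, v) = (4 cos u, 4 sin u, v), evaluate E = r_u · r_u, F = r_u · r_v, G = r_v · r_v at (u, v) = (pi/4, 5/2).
E = 16;  F = 0;  G = 1

Partials: r_u = (-4*sin(u), 4*cos(u), 0), r_v = (0, 0, 1). As functions of (u, v):
  E = r_u · r_u = 16,
  F = r_u · r_v = 0,
  G = r_v · r_v = 1.
Evaluating at (u, v) = (pi/4, 5/2): E = 16, F = 0, G = 1.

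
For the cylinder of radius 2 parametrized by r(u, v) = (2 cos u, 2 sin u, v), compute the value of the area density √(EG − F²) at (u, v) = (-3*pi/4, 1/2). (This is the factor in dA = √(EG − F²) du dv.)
√(EG − F²)|_{(-3*pi/4, 1/2)} = 2

E = 4, F = 0, G = 1, so EG − F² = 4. Taking the positive square root: √(EG − F²) = 2. At (u, v) = (-3*pi/4, 1/2): 2.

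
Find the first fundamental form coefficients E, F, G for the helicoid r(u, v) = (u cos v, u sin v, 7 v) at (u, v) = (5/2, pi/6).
E = 1;  F = 0;  G = 221/4

Partials: r_u = (cos(v), sin(v), 0), r_v = (-u*sin(v), u*cos(v), 7). As functions of (u, v):
  E = r_u · r_u = 1,
  F = r_u · r_v = 0,
  G = r_v · r_v = u^2 + 49.
Evaluating at (u, v) = (5/2, pi/6): E = 1, F = 0, G = 221/4.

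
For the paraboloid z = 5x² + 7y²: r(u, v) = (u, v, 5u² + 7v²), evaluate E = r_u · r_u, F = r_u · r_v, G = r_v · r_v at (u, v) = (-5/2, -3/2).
E = 626;  F = 525;  G = 442

Partials: r_u = (1, 0, 10*u), r_v = (0, 1, 14*v). As functions of (u, v):
  E = r_u · r_u = 100*u^2 + 1,
  F = r_u · r_v = 140*u*v,
  G = r_v · r_v = 196*v^2 + 1.
Evaluating at (u, v) = (-5/2, -3/2): E = 626, F = 525, G = 442.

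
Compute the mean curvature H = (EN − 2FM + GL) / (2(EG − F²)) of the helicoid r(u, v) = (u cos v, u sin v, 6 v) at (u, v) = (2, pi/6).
H = 0

With E = 1, F = 0, G = u^2 + 36, L = 0, M = -6/sqrt(u^2 + 36), N = 0, assemble
  H = (EN − 2FM + GL) / (2(EG − F²)) = 0.
At (u, v) = (2, pi/6): H = 0.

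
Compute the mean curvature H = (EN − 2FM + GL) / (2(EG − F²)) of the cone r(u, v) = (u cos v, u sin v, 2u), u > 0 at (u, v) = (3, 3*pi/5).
H = sqrt(5)/15

With E = 5, F = 0, G = u^2, L = 0, M = 0, N = 2*sqrt(5)*u^2/(5*Abs(u)), assemble
  H = (EN − 2FM + GL) / (2(EG − F²)) = sqrt(5)/(5*Abs(u)).
At (u, v) = (3, 3*pi/5): H = sqrt(5)/15.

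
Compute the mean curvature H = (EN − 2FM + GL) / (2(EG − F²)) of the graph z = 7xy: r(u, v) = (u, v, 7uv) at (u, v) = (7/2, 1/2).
H = -2401*sqrt(2454)/3011058

With E = 49*v^2 + 1, F = 49*u*v, G = 49*u^2 + 1, L = 0, M = 7/sqrt(49*u^2 + 49*v^2 + 1), N = 0, assemble
  H = (EN − 2FM + GL) / (2(EG − F²)) = -343*u*v/(49*u^2 + 49*v^2 + 1)^(3/2).
At (u, v) = (7/2, 1/2): H = -2401*sqrt(2454)/3011058.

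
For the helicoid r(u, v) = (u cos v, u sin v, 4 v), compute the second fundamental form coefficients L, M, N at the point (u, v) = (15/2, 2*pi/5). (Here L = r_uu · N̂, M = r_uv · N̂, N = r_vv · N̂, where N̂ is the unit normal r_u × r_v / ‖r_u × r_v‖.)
L = 0;  M = -8/17;  N = 0

Compute the unit normal N̂(u, v) = (4*sin(v)/sqrt(u^2 + 16), -4*cos(v)/sqrt(u^2 + 16), u/sqrt(u^2 + 16)), and the second partials r_uu, r_uv, r_vv. Take dot products:
  L(u, v) = r_uu · N̂ = 0,
  M(u, v) = r_uv · N̂ = -4/sqrt(u^2 + 16),
  N(u, v) = r_vv · N̂ = 0.
Evaluating at (u, v) = (15/2, 2*pi/5):
  L = 0, M = -8/17, N = 0.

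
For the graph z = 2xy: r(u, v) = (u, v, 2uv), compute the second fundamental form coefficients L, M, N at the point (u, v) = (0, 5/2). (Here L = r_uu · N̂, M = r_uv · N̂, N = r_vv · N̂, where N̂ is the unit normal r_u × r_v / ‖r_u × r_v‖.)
L = 0;  M = sqrt(26)/13;  N = 0

Compute the unit normal N̂(u, v) = (-2*v/sqrt(4*u^2 + 4*v^2 + 1), -2*u/sqrt(4*u^2 + 4*v^2 + 1), 1/sqrt(4*u^2 + 4*v^2 + 1)), and the second partials r_uu, r_uv, r_vv. Take dot products:
  L(u, v) = r_uu · N̂ = 0,
  M(u, v) = r_uv · N̂ = 2/sqrt(4*u^2 + 4*v^2 + 1),
  N(u, v) = r_vv · N̂ = 0.
Evaluating at (u, v) = (0, 5/2):
  L = 0, M = sqrt(26)/13, N = 0.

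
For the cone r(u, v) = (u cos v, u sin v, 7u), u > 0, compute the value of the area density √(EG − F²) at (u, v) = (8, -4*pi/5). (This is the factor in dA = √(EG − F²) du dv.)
√(EG − F²)|_{(8, -4*pi/5)} = 40*sqrt(2)

E = 50, F = 0, G = u^2, so EG − F² = 50*u^2. Taking the positive square root: √(EG − F²) = 5*sqrt(2)*Abs(u). At (u, v) = (8, -4*pi/5): 40*sqrt(2).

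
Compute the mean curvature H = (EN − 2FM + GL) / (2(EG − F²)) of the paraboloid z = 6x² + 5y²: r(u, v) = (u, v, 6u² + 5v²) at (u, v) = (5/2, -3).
H = 9911*sqrt(1801)/3243601

With E = 144*u^2 + 1, F = 120*u*v, G = 100*v^2 + 1, L = 12/sqrt(144*u^2 + 100*v^2 + 1), M = 0, N = 10/sqrt(144*u^2 + 100*v^2 + 1), assemble
  H = (EN − 2FM + GL) / (2(EG − F²)) = (720*u^2 + 600*v^2 + 11)/(144*u^2 + 100*v^2 + 1)^(3/2).
At (u, v) = (5/2, -3): H = 9911*sqrt(1801)/3243601.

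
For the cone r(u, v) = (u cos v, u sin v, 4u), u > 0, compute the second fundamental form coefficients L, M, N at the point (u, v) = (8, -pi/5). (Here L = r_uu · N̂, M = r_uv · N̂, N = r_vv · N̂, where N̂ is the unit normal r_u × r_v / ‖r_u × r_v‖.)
L = 0;  M = 0;  N = 32*sqrt(17)/17

Compute the unit normal N̂(u, v) = (-4*sqrt(17)*u*cos(v)/(17*Abs(u)), -4*sqrt(17)*u*sin(v)/(17*Abs(u)), sqrt(17)*u/(17*Abs(u))), and the second partials r_uu, r_uv, r_vv. Take dot products:
  L(u, v) = r_uu · N̂ = 0,
  M(u, v) = r_uv · N̂ = 0,
  N(u, v) = r_vv · N̂ = 4*sqrt(17)*u^2/(17*Abs(u)).
Evaluating at (u, v) = (8, -pi/5):
  L = 0, M = 0, N = 32*sqrt(17)/17.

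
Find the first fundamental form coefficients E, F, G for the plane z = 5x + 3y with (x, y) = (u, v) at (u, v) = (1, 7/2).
E = 26;  F = 15;  G = 10

Partials: r_u = (1, 0, 5), r_v = (0, 1, 3). As functions of (u, v):
  E = r_u · r_u = 26,
  F = r_u · r_v = 15,
  G = r_v · r_v = 10.
Evaluating at (u, v) = (1, 7/2): E = 26, F = 15, G = 10.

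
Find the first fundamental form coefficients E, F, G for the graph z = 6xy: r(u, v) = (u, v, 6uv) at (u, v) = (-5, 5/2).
E = 226;  F = -450;  G = 901

Partials: r_u = (1, 0, 6*v), r_v = (0, 1, 6*u). As functions of (u, v):
  E = r_u · r_u = 36*v^2 + 1,
  F = r_u · r_v = 36*u*v,
  G = r_v · r_v = 36*u^2 + 1.
Evaluating at (u, v) = (-5, 5/2): E = 226, F = -450, G = 901.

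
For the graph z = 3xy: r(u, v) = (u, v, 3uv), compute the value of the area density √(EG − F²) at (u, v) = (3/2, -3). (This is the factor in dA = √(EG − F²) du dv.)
√(EG − F²)|_{(3/2, -3)} = sqrt(409)/2

E = 9*v^2 + 1, F = 9*u*v, G = 9*u^2 + 1, so EG − F² = 9*u^2 + 9*v^2 + 1. Taking the positive square root: √(EG − F²) = sqrt(9*u^2 + 9*v^2 + 1). At (u, v) = (3/2, -3): sqrt(409)/2.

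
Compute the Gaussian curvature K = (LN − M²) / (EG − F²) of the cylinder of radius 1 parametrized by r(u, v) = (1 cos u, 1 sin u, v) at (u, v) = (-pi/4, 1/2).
K = 0

Coefficients of the first fundamental form: E = 1, F = 0, G = 1.
Coefficients of the second fundamental form: L = -1, M = 0, N = 0.
Assemble K = (LN − M²)/(EG − F²) = 0. At (u, v) = (-pi/4, 1/2): K = 0.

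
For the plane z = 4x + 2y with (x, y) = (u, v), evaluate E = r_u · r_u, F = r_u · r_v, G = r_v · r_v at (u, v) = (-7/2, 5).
E = 17;  F = 8;  G = 5

Partials: r_u = (1, 0, 4), r_v = (0, 1, 2). As functions of (u, v):
  E = r_u · r_u = 17,
  F = r_u · r_v = 8,
  G = r_v · r_v = 5.
Evaluating at (u, v) = (-7/2, 5): E = 17, F = 8, G = 5.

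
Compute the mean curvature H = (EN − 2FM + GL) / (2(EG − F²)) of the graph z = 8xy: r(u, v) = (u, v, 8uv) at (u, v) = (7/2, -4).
H = 7168*sqrt(201)/1090827

With E = 64*v^2 + 1, F = 64*u*v, G = 64*u^2 + 1, L = 0, M = 8/sqrt(64*u^2 + 64*v^2 + 1), N = 0, assemble
  H = (EN − 2FM + GL) / (2(EG − F²)) = -512*u*v/(64*u^2 + 64*v^2 + 1)^(3/2).
At (u, v) = (7/2, -4): H = 7168*sqrt(201)/1090827.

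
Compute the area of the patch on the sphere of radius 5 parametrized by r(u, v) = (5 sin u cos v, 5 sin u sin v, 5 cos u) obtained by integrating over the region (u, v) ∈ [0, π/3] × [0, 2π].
Area = 25*pi

Area = ∫∫ √(EG − F²) du dv with √(EG − F²) = 25*Abs(sin(u)). Integrating over [0, π/3] × [0, 2π] gives 25*pi.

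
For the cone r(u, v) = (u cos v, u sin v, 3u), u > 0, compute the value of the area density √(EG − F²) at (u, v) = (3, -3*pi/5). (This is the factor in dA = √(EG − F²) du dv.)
√(EG − F²)|_{(3, -3*pi/5)} = 3*sqrt(10)

E = 10, F = 0, G = u^2, so EG − F² = 10*u^2. Taking the positive square root: √(EG − F²) = sqrt(10)*Abs(u). At (u, v) = (3, -3*pi/5): 3*sqrt(10).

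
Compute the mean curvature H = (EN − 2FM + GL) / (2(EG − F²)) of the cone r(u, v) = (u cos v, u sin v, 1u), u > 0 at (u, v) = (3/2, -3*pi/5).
H = sqrt(2)/6

With E = 2, F = 0, G = u^2, L = 0, M = 0, N = sqrt(2)*u^2/(2*Abs(u)), assemble
  H = (EN − 2FM + GL) / (2(EG − F²)) = sqrt(2)/(4*Abs(u)).
At (u, v) = (3/2, -3*pi/5): H = sqrt(2)/6.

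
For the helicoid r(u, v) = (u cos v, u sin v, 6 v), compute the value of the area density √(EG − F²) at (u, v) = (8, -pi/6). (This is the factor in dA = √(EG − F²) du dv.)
√(EG − F²)|_{(8, -pi/6)} = 10

E = 1, F = 0, G = u^2 + 36, so EG − F² = u^2 + 36. Taking the positive square root: √(EG − F²) = sqrt(u^2 + 36). At (u, v) = (8, -pi/6): 10.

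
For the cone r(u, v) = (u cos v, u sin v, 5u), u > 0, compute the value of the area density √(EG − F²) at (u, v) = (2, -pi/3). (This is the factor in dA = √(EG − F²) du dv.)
√(EG − F²)|_{(2, -pi/3)} = 2*sqrt(26)

E = 26, F = 0, G = u^2, so EG − F² = 26*u^2. Taking the positive square root: √(EG − F²) = sqrt(26)*Abs(u). At (u, v) = (2, -pi/3): 2*sqrt(26).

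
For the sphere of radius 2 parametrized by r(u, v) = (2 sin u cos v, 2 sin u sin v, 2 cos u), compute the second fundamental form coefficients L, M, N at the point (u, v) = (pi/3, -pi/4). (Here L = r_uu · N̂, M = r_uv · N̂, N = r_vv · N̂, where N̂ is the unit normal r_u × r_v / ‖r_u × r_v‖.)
L = -2;  M = 0;  N = -3/2

Compute the unit normal N̂(u, v) = (sin(u)^2*cos(v)/Abs(sin(u)), sin(u)^2*sin(v)/Abs(sin(u)), sin(2*u)/(2*Abs(sin(u)))), and the second partials r_uu, r_uv, r_vv. Take dot products:
  L(u, v) = r_uu · N̂ = -2*sin(u)/Abs(sin(u)),
  M(u, v) = r_uv · N̂ = 0,
  N(u, v) = r_vv · N̂ = -2*sin(u)^3/Abs(sin(u)).
Evaluating at (u, v) = (pi/3, -pi/4):
  L = -2, M = 0, N = -3/2.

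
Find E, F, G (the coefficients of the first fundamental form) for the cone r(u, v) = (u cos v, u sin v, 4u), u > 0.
E = 17;  F = 0;  G = u^2

Compute partials: r_u = (cos(v), sin(v), 4), r_v = (-u*sin(v), u*cos(v), 0). Then
  E = r_u · r_u = 17,
  F = r_u · r_v = 0,
  G = r_v · r_v = u^2.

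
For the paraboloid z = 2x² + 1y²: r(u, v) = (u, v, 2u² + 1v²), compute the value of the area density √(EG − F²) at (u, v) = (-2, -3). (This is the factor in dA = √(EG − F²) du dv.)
√(EG − F²)|_{(-2, -3)} = sqrt(101)

E = 16*u^2 + 1, F = 8*u*v, G = 4*v^2 + 1, so EG − F² = 16*u^2 + 4*v^2 + 1. Taking the positive square root: √(EG − F²) = sqrt(16*u^2 + 4*v^2 + 1). At (u, v) = (-2, -3): sqrt(101).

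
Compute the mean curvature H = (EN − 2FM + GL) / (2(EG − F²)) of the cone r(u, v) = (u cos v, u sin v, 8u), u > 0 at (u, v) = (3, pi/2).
H = 4*sqrt(65)/195

With E = 65, F = 0, G = u^2, L = 0, M = 0, N = 8*sqrt(65)*u^2/(65*Abs(u)), assemble
  H = (EN − 2FM + GL) / (2(EG − F²)) = 4*sqrt(65)/(65*Abs(u)).
At (u, v) = (3, pi/2): H = 4*sqrt(65)/195.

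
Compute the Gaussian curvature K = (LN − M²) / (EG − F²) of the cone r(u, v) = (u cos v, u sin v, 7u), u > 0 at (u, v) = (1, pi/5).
K = 0

Coefficients of the first fundamental form: E = 50, F = 0, G = u^2.
Coefficients of the second fundamental form: L = 0, M = 0, N = 7*sqrt(2)*u^2/(10*Abs(u)).
Assemble K = (LN − M²)/(EG − F²) = 0. At (u, v) = (1, pi/5): K = 0.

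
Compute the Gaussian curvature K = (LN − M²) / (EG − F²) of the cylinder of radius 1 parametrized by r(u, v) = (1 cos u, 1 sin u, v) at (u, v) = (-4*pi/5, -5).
K = 0

Coefficients of the first fundamental form: E = 1, F = 0, G = 1.
Coefficients of the second fundamental form: L = -1, M = 0, N = 0.
Assemble K = (LN − M²)/(EG − F²) = 0. At (u, v) = (-4*pi/5, -5): K = 0.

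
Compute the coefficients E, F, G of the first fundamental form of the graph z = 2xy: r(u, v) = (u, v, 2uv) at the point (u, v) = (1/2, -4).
E = 65;  F = -8;  G = 2

Partials: r_u = (1, 0, 2*v), r_v = (0, 1, 2*u). As functions of (u, v):
  E = r_u · r_u = 4*v^2 + 1,
  F = r_u · r_v = 4*u*v,
  G = r_v · r_v = 4*u^2 + 1.
Evaluating at (u, v) = (1/2, -4): E = 65, F = -8, G = 2.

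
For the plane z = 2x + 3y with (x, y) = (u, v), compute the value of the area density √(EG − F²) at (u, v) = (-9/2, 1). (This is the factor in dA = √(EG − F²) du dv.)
√(EG − F²)|_{(-9/2, 1)} = sqrt(14)

E = 5, F = 6, G = 10, so EG − F² = 14. Taking the positive square root: √(EG − F²) = sqrt(14). At (u, v) = (-9/2, 1): sqrt(14).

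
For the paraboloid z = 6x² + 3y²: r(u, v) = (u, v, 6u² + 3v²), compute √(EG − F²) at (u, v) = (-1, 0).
√(EG − F²)|_{(-1, 0)} = sqrt(145)

E = 144*u^2 + 1, F = 72*u*v, G = 36*v^2 + 1; EG − F² = 144*u^2 + 36*v^2 + 1; √(EG − F²) = sqrt(144*u^2 + 36*v^2 + 1). At the given point: sqrt(145).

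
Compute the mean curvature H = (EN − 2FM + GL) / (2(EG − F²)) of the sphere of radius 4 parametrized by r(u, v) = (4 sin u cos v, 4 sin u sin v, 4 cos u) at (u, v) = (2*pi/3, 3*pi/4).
H = -1/4

With E = 16, F = 0, G = 16*sin(u)^2, L = -4*sin(u)/Abs(sin(u)), M = 0, N = -4*sin(u)^3/Abs(sin(u)), assemble
  H = (EN − 2FM + GL) / (2(EG − F²)) = -sin(u)/(4*Abs(sin(u))).
At (u, v) = (2*pi/3, 3*pi/4): H = -1/4.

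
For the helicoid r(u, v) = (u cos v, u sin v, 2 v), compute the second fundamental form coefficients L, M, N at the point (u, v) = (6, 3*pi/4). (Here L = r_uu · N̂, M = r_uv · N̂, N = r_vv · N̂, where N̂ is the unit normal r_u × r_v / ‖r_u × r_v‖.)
L = 0;  M = -sqrt(10)/10;  N = 0

Compute the unit normal N̂(u, v) = (2*sin(v)/sqrt(u^2 + 4), -2*cos(v)/sqrt(u^2 + 4), u/sqrt(u^2 + 4)), and the second partials r_uu, r_uv, r_vv. Take dot products:
  L(u, v) = r_uu · N̂ = 0,
  M(u, v) = r_uv · N̂ = -2/sqrt(u^2 + 4),
  N(u, v) = r_vv · N̂ = 0.
Evaluating at (u, v) = (6, 3*pi/4):
  L = 0, M = -sqrt(10)/10, N = 0.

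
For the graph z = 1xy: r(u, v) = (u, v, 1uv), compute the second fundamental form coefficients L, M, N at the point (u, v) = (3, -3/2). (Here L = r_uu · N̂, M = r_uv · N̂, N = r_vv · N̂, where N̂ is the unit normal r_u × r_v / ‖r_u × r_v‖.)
L = 0;  M = 2/7;  N = 0

Compute the unit normal N̂(u, v) = (-v/sqrt(u^2 + v^2 + 1), -u/sqrt(u^2 + v^2 + 1), 1/sqrt(u^2 + v^2 + 1)), and the second partials r_uu, r_uv, r_vv. Take dot products:
  L(u, v) = r_uu · N̂ = 0,
  M(u, v) = r_uv · N̂ = 1/sqrt(u^2 + v^2 + 1),
  N(u, v) = r_vv · N̂ = 0.
Evaluating at (u, v) = (3, -3/2):
  L = 0, M = 2/7, N = 0.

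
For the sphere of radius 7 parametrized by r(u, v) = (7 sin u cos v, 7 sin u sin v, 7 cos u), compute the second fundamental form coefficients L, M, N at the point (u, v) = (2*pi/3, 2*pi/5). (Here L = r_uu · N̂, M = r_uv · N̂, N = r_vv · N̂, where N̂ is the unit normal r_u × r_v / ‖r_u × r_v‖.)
L = -7;  M = 0;  N = -21/4

Compute the unit normal N̂(u, v) = (sin(u)^2*cos(v)/Abs(sin(u)), sin(u)^2*sin(v)/Abs(sin(u)), sin(2*u)/(2*Abs(sin(u)))), and the second partials r_uu, r_uv, r_vv. Take dot products:
  L(u, v) = r_uu · N̂ = -7*sin(u)/Abs(sin(u)),
  M(u, v) = r_uv · N̂ = 0,
  N(u, v) = r_vv · N̂ = -7*sin(u)^3/Abs(sin(u)).
Evaluating at (u, v) = (2*pi/3, 2*pi/5):
  L = -7, M = 0, N = -21/4.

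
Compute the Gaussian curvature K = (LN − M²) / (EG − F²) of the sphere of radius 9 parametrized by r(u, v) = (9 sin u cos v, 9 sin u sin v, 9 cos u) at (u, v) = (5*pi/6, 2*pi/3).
K = 1/81

Coefficients of the first fundamental form: E = 81, F = 0, G = 81*sin(u)^2.
Coefficients of the second fundamental form: L = -9*sin(u)/Abs(sin(u)), M = 0, N = -9*sin(u)^3/Abs(sin(u)).
Assemble K = (LN − M²)/(EG − F²) = 1/81. At (u, v) = (5*pi/6, 2*pi/3): K = 1/81.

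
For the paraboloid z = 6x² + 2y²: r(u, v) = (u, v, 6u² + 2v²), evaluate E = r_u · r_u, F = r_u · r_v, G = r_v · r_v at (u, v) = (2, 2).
E = 577;  F = 192;  G = 65

Partials: r_u = (1, 0, 12*u), r_v = (0, 1, 4*v). As functions of (u, v):
  E = r_u · r_u = 144*u^2 + 1,
  F = r_u · r_v = 48*u*v,
  G = r_v · r_v = 16*v^2 + 1.
Evaluating at (u, v) = (2, 2): E = 577, F = 192, G = 65.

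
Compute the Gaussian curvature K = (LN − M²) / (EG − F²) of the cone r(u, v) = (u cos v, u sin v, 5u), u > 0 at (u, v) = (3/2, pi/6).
K = 0

Coefficients of the first fundamental form: E = 26, F = 0, G = u^2.
Coefficients of the second fundamental form: L = 0, M = 0, N = 5*sqrt(26)*u^2/(26*Abs(u)).
Assemble K = (LN − M²)/(EG − F²) = 0. At (u, v) = (3/2, pi/6): K = 0.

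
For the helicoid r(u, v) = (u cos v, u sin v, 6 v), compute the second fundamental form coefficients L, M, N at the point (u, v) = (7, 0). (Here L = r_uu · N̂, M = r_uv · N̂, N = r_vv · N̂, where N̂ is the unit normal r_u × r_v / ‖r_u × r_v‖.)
L = 0;  M = -6*sqrt(85)/85;  N = 0

Compute the unit normal N̂(u, v) = (6*sin(v)/sqrt(u^2 + 36), -6*cos(v)/sqrt(u^2 + 36), u/sqrt(u^2 + 36)), and the second partials r_uu, r_uv, r_vv. Take dot products:
  L(u, v) = r_uu · N̂ = 0,
  M(u, v) = r_uv · N̂ = -6/sqrt(u^2 + 36),
  N(u, v) = r_vv · N̂ = 0.
Evaluating at (u, v) = (7, 0):
  L = 0, M = -6*sqrt(85)/85, N = 0.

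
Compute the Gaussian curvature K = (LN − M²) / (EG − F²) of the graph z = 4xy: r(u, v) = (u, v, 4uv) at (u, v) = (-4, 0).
K = -16/66049

Coefficients of the first fundamental form: E = 16*v^2 + 1, F = 16*u*v, G = 16*u^2 + 1.
Coefficients of the second fundamental form: L = 0, M = 4/sqrt(16*u^2 + 16*v^2 + 1), N = 0.
Assemble K = (LN − M²)/(EG − F²) = -16/(256*u^4 + 512*u^2*v^2 + 32*u^2 + 256*v^4 + 32*v^2 + 1). At (u, v) = (-4, 0): K = -16/66049.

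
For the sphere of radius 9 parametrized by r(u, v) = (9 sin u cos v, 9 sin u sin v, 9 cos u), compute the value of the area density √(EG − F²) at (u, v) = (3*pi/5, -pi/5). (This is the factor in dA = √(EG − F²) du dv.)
√(EG − F²)|_{(3*pi/5, -pi/5)} = 81*sqrt(2*sqrt(5) + 10)/4

E = 81, F = 0, G = 81*sin(u)^2, so EG − F² = 6561*sin(u)^2. Taking the positive square root: √(EG − F²) = 81*Abs(sin(u)). At (u, v) = (3*pi/5, -pi/5): 81*sqrt(2*sqrt(5) + 10)/4.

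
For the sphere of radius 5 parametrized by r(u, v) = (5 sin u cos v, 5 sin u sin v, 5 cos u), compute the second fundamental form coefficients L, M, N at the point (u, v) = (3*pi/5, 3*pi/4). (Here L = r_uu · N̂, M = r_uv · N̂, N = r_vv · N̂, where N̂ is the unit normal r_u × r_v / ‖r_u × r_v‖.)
L = -5;  M = 0;  N = -25/8 - 5*sqrt(5)/8

Compute the unit normal N̂(u, v) = (sin(u)^2*cos(v)/Abs(sin(u)), sin(u)^2*sin(v)/Abs(sin(u)), sin(2*u)/(2*Abs(sin(u)))), and the second partials r_uu, r_uv, r_vv. Take dot products:
  L(u, v) = r_uu · N̂ = -5*sin(u)/Abs(sin(u)),
  M(u, v) = r_uv · N̂ = 0,
  N(u, v) = r_vv · N̂ = -5*sin(u)^3/Abs(sin(u)).
Evaluating at (u, v) = (3*pi/5, 3*pi/4):
  L = -5, M = 0, N = -25/8 - 5*sqrt(5)/8.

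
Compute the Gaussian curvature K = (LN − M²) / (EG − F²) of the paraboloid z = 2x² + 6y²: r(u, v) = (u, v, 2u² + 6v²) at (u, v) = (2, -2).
K = 48/410881

Coefficients of the first fundamental form: E = 16*u^2 + 1, F = 48*u*v, G = 144*v^2 + 1.
Coefficients of the second fundamental form: L = 4/sqrt(16*u^2 + 144*v^2 + 1), M = 0, N = 12/sqrt(16*u^2 + 144*v^2 + 1).
Assemble K = (LN − M²)/(EG − F²) = 48/(256*u^4 + 4608*u^2*v^2 + 32*u^2 + 20736*v^4 + 288*v^2 + 1). At (u, v) = (2, -2): K = 48/410881.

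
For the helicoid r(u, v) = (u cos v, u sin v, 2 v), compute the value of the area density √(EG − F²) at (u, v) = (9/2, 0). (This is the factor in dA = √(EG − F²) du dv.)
√(EG − F²)|_{(9/2, 0)} = sqrt(97)/2

E = 1, F = 0, G = u^2 + 4, so EG − F² = u^2 + 4. Taking the positive square root: √(EG − F²) = sqrt(u^2 + 4). At (u, v) = (9/2, 0): sqrt(97)/2.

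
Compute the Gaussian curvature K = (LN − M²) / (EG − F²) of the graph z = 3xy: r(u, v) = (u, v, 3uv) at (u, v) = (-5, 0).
K = -9/51076

Coefficients of the first fundamental form: E = 9*v^2 + 1, F = 9*u*v, G = 9*u^2 + 1.
Coefficients of the second fundamental form: L = 0, M = 3/sqrt(9*u^2 + 9*v^2 + 1), N = 0.
Assemble K = (LN − M²)/(EG − F²) = -9/(81*u^4 + 162*u^2*v^2 + 18*u^2 + 81*v^4 + 18*v^2 + 1). At (u, v) = (-5, 0): K = -9/51076.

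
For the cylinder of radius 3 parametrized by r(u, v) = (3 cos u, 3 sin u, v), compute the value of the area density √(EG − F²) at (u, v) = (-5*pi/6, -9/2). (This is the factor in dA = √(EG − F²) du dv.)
√(EG − F²)|_{(-5*pi/6, -9/2)} = 3

E = 9, F = 0, G = 1, so EG − F² = 9. Taking the positive square root: √(EG − F²) = 3. At (u, v) = (-5*pi/6, -9/2): 3.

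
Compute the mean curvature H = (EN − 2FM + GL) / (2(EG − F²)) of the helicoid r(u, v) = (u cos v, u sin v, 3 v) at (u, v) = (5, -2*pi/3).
H = 0

With E = 1, F = 0, G = u^2 + 9, L = 0, M = -3/sqrt(u^2 + 9), N = 0, assemble
  H = (EN − 2FM + GL) / (2(EG − F²)) = 0.
At (u, v) = (5, -2*pi/3): H = 0.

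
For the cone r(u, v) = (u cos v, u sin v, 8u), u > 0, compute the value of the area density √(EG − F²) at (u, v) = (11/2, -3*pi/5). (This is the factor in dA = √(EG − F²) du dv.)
√(EG − F²)|_{(11/2, -3*pi/5)} = 11*sqrt(65)/2

E = 65, F = 0, G = u^2, so EG − F² = 65*u^2. Taking the positive square root: √(EG − F²) = sqrt(65)*Abs(u). At (u, v) = (11/2, -3*pi/5): 11*sqrt(65)/2.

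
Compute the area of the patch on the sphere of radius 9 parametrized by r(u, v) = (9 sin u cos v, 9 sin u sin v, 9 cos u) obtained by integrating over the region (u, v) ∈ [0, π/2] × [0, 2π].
Area = 162*pi

Area = ∫∫ √(EG − F²) du dv with √(EG − F²) = 81*Abs(sin(u)). Integrating over [0, π/2] × [0, 2π] gives 162*pi.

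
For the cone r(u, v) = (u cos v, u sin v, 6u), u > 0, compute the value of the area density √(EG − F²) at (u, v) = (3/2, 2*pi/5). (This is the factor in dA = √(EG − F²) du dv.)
√(EG − F²)|_{(3/2, 2*pi/5)} = 3*sqrt(37)/2

E = 37, F = 0, G = u^2, so EG − F² = 37*u^2. Taking the positive square root: √(EG − F²) = sqrt(37)*Abs(u). At (u, v) = (3/2, 2*pi/5): 3*sqrt(37)/2.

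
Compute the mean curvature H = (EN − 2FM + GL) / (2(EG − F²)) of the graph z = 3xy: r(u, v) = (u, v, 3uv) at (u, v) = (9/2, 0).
H = 0

With E = 9*v^2 + 1, F = 9*u*v, G = 9*u^2 + 1, L = 0, M = 3/sqrt(9*u^2 + 9*v^2 + 1), N = 0, assemble
  H = (EN − 2FM + GL) / (2(EG − F²)) = -27*u*v/(9*u^2 + 9*v^2 + 1)^(3/2).
At (u, v) = (9/2, 0): H = 0.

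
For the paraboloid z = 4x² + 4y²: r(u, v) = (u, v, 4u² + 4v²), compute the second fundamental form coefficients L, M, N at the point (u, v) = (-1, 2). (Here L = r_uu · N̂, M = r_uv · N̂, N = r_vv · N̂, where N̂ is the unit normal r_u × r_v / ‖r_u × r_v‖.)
L = 8*sqrt(321)/321;  M = 0;  N = 8*sqrt(321)/321

Compute the unit normal N̂(u, v) = (-8*u/sqrt(64*u^2 + 64*v^2 + 1), -8*v/sqrt(64*u^2 + 64*v^2 + 1), 1/sqrt(64*u^2 + 64*v^2 + 1)), and the second partials r_uu, r_uv, r_vv. Take dot products:
  L(u, v) = r_uu · N̂ = 8/sqrt(64*u^2 + 64*v^2 + 1),
  M(u, v) = r_uv · N̂ = 0,
  N(u, v) = r_vv · N̂ = 8/sqrt(64*u^2 + 64*v^2 + 1).
Evaluating at (u, v) = (-1, 2):
  L = 8*sqrt(321)/321, M = 0, N = 8*sqrt(321)/321.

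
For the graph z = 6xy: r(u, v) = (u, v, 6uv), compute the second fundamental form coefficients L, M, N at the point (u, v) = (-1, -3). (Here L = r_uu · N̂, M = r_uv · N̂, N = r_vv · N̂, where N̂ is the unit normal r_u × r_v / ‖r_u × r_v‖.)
L = 0;  M = 6/19;  N = 0

Compute the unit normal N̂(u, v) = (-6*v/sqrt(36*u^2 + 36*v^2 + 1), -6*u/sqrt(36*u^2 + 36*v^2 + 1), 1/sqrt(36*u^2 + 36*v^2 + 1)), and the second partials r_uu, r_uv, r_vv. Take dot products:
  L(u, v) = r_uu · N̂ = 0,
  M(u, v) = r_uv · N̂ = 6/sqrt(36*u^2 + 36*v^2 + 1),
  N(u, v) = r_vv · N̂ = 0.
Evaluating at (u, v) = (-1, -3):
  L = 0, M = 6/19, N = 0.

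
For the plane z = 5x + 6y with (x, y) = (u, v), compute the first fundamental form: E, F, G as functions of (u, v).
E = 26;  F = 30;  G = 37

Compute partials: r_u = (1, 0, 5), r_v = (0, 1, 6). Then
  E = r_u · r_u = 26,
  F = r_u · r_v = 30,
  G = r_v · r_v = 37.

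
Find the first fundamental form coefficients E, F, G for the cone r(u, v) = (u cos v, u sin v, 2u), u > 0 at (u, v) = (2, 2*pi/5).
E = 5;  F = 0;  G = 4

Partials: r_u = (cos(v), sin(v), 2), r_v = (-u*sin(v), u*cos(v), 0). As functions of (u, v):
  E = r_u · r_u = 5,
  F = r_u · r_v = 0,
  G = r_v · r_v = u^2.
Evaluating at (u, v) = (2, 2*pi/5): E = 5, F = 0, G = 4.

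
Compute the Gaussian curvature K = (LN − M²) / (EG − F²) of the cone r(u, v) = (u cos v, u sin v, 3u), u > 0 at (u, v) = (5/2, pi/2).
K = 0

Coefficients of the first fundamental form: E = 10, F = 0, G = u^2.
Coefficients of the second fundamental form: L = 0, M = 0, N = 3*sqrt(10)*u^2/(10*Abs(u)).
Assemble K = (LN − M²)/(EG − F²) = 0. At (u, v) = (5/2, pi/2): K = 0.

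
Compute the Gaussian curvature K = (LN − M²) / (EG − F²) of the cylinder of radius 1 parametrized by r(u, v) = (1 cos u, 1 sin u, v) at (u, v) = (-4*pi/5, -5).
K = 0

Coefficients of the first fundamental form: E = 1, F = 0, G = 1.
Coefficients of the second fundamental form: L = -1, M = 0, N = 0.
Assemble K = (LN − M²)/(EG − F²) = 0. At (u, v) = (-4*pi/5, -5): K = 0.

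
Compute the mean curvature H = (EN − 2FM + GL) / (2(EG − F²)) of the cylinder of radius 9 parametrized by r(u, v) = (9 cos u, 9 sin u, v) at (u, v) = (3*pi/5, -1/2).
H = -1/18

With E = 81, F = 0, G = 1, L = -9, M = 0, N = 0, assemble
  H = (EN − 2FM + GL) / (2(EG − F²)) = -1/18.
At (u, v) = (3*pi/5, -1/2): H = -1/18.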